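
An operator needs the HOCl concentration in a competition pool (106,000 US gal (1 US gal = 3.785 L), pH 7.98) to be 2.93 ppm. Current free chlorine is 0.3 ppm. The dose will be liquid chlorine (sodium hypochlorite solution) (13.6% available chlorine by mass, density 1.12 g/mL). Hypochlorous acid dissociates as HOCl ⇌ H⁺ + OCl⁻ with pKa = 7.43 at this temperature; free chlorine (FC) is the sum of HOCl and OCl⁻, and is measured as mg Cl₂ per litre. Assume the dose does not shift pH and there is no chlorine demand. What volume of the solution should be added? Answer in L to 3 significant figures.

34.3 L

Volume: 106,000 US gal × 3.785 L/gal = 401,210 L.
[OCl⁻]/[HOCl] = 10^(pH − pKa) = 10^(7.98 − 7.43) = 3.548; fraction as HOCl = 1/(1 + 3.548) = 0.2199.
Free chlorine required for 2.93 ppm HOCl: 2.93 / 0.2199 = 13.33 ppm.
FC to add: 13.33 − 0.3 = 13.03 mg/L as Cl₂.
Cl₂ equivalent: 13.03 mg/L × 401,210 L = 5226 g.
Product at 13.6% available Cl: 5226 / 0.136 = 38,430 g.
Volume: 38,430 g ÷ 1.12 g/mL = 34,310 mL.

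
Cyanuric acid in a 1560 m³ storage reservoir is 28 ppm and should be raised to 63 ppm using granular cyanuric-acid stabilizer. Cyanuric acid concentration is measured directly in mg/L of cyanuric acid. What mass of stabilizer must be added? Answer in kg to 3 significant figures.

54.6 kg

Volume: 1560 m³ = 1,560,000 L.
CYA to add: (63 − 28) = 35 mg/L × 1,560,000 L = 54,600 g cyanuric acid.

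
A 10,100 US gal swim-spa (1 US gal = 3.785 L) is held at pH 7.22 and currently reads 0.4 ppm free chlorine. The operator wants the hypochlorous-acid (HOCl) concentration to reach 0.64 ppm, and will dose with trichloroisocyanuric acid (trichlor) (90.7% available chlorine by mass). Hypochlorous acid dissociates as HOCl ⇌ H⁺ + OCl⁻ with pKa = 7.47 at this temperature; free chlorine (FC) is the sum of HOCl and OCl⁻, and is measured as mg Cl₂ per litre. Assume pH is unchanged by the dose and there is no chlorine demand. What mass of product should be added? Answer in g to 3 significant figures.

25.3 g

Volume: 10,100 US gal × 3.785 L/gal = 38,228 L.
[OCl⁻]/[HOCl] = 10^(pH − pKa) = 10^(7.22 − 7.47) = 0.5623; fraction as HOCl = 1/(1 + 0.5623) = 0.6401.
Free chlorine required for 0.64 ppm HOCl: 0.64 / 0.6401 = 0.9999 ppm.
FC to add: 0.9999 − 0.4 = 0.5999 mg/L as Cl₂.
Cl₂ equivalent: 0.5999 mg/L × 38,228 L = 22.93 g.
Product at 90.7% available Cl: 22.93 / 0.907 = 25.28 g.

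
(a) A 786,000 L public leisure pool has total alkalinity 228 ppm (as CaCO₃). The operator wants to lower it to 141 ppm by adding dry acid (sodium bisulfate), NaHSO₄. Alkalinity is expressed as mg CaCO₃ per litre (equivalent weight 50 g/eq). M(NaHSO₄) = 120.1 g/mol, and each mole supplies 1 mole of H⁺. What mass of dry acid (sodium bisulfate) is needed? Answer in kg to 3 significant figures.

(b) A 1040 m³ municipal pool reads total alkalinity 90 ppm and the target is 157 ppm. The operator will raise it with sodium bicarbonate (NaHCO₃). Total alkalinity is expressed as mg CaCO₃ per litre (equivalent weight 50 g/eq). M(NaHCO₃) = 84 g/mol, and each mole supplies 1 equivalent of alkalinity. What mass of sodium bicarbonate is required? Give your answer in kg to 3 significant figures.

(a) Alkalinity to neutralize: (228 − 141) = 87 mg/L as CaCO₃ × 786,000 L = 68,380 g as CaCO₃.
(a) Equivalents of H⁺ required: 68,380 ÷ 50 g/eq = 1368 eq = 1368 mol NaHSO₄.
(a) Mass of NaHSO₄: 1368 × 120.1 = 164,300 g.

(b) Volume: 1040 m³ = 1,040,000 L.
(b) Alkalinity to add: (157 − 90) = 67 mg/L as CaCO₃ × 1,040,000 L = 69,680 g as CaCO₃.
(b) Equivalents: 69,680 g ÷ 50 g/eq = 1394 eq.
(b) NaHCO₃ supplies 1 eq per mole → 1394 mol.
(b) Mass: 1394 mol × 84 g/mol = 117,100 g.

(a) 164 kg; (b) 117 kg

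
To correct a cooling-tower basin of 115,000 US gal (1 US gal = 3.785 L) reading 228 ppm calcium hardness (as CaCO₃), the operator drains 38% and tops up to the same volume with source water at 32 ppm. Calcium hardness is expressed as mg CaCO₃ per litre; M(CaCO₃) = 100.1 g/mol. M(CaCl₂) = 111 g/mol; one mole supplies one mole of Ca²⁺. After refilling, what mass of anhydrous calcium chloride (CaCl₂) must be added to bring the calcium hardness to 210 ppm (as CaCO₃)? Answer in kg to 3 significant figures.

27.3 kg

Volume: 115,000 US gal × 3.785 L/gal = 435,275 L.
After draining 38% and refilling: 228 × 0.62 + 32 × 0.38 = 153.52 ppm.
Deficit to target: 210 − 153.52 = 56.48 mg/L.
As CaCO₃: 56.48 mg/L × 435,275 L = 24,580 g; ÷ 100.1 = 245.6 mol Ca²⁺.
Mass: 245.6 × 111 = 27,260 g.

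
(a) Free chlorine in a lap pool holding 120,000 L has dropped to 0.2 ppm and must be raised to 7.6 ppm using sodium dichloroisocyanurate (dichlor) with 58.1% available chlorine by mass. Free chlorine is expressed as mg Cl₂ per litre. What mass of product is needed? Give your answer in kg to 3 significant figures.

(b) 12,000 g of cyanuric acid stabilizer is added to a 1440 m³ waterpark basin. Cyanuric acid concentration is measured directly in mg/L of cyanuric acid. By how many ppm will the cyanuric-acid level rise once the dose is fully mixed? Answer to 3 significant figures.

(a) 1.53 kg; (b) 8.33 ppm

(a) Chlorine deficit: 7.6 − 0.2 = 7.4 ppm = 7.4 mg/L as Cl₂.
(a) Cl₂ equivalent needed: 7.4 mg/L × 120,000 L = 888,000 mg = 888 g.
(a) Product at 58.1% available chlorine: 888 / 0.581 = 1528 g.

(b) Volume: 1440 m³ = 1,440,000 L.
(b) Rise: 12,000 g / 1,440,000 L × 1000 = 8.333 mg/L.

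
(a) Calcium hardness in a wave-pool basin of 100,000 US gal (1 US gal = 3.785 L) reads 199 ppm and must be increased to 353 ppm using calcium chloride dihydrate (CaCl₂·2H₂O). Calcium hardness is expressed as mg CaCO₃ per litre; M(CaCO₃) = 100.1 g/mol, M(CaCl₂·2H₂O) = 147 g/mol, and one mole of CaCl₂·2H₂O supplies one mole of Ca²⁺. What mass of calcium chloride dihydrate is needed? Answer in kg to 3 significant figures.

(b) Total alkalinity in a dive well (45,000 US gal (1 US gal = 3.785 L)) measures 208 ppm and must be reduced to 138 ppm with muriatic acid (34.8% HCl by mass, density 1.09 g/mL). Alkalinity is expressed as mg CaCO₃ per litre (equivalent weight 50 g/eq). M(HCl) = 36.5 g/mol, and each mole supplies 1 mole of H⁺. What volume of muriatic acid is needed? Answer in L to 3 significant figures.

(a) 85.6 kg; (b) 22.9 L

(a) Volume: 100,000 US gal × 3.785 L/gal = 378,500 L.
(a) Hardness to add: (353 − 199) = 154 mg/L as CaCO₃ × 378,500 L = 58,290 g as CaCO₃.
(a) Moles of Ca²⁺ (1 mol Ca²⁺ ≡ 1 mol CaCO₃): 58,290 / 100.1 g/mol = 582.3 mol.
(a) Mass of CaCl₂·2H₂O: 582.3 × 147 = 85,600 g.

(b) Volume: 45,000 US gal × 3.785 L/gal = 170,325 L.
(b) Alkalinity to neutralize: (208 − 138) = 70 mg/L as CaCO₃ × 170,325 L = 11,920 g as CaCO₃.
(b) Equivalents of H⁺ required: 11,920 ÷ 50 g/eq = 238.5 eq = 238.5 mol HCl.
(b) Mass of HCl: 238.5 × 36.5 = 8704 g.
(b) Mass of 34.8% solution: 8704 / 0.348 = 25,010 g.
(b) Volume: 25,010 g ÷ 1.09 g/mL = 22,950 mL.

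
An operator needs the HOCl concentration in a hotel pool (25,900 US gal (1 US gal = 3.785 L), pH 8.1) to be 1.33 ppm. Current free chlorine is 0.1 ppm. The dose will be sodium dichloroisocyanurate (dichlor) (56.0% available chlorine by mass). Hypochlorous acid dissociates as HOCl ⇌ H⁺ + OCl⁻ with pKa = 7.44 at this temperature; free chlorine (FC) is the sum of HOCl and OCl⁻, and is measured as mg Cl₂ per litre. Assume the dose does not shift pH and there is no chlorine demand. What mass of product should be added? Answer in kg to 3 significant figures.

1.28 kg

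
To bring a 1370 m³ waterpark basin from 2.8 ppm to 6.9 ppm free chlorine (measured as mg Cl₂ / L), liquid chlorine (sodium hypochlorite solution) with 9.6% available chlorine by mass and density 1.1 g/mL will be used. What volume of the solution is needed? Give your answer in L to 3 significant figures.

Volume: 1370 m³ = 1,370,000 L.
Chlorine deficit: 6.9 − 2.8 = 4.1 ppm = 4.1 mg/L as Cl₂.
Cl₂ equivalent needed: 4.1 mg/L × 1,370,000 L = 5,617,000 mg = 5617 g.
Product at 9.6% available chlorine: 5617 / 0.096 = 58,510 g.
Volume at density 1.1 g/mL: 58,510 g ÷ 1.1 g/mL = 53,190 mL.

53.2 L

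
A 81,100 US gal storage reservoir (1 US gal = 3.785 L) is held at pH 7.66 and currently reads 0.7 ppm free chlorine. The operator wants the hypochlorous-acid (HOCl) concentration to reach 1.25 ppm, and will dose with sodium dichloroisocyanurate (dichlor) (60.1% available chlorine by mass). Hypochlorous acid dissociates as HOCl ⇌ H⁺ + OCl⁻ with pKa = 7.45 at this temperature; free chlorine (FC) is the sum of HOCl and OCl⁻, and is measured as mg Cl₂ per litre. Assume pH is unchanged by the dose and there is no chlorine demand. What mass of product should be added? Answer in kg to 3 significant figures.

Volume: 81,100 US gal × 3.785 L/gal = 306,964 L.
[OCl⁻]/[HOCl] = 10^(pH − pKa) = 10^(7.66 − 7.45) = 1.622; fraction as HOCl = 1/(1 + 1.622) = 0.3814.
Free chlorine required for 1.25 ppm HOCl: 1.25 / 0.3814 = 3.277 ppm.
FC to add: 3.277 − 0.7 = 2.577 mg/L as Cl₂.
Cl₂ equivalent: 2.577 mg/L × 306,964 L = 791.1 g.
Product at 60.1% available Cl: 791.1 / 0.601 = 1316 g.

1.32 kg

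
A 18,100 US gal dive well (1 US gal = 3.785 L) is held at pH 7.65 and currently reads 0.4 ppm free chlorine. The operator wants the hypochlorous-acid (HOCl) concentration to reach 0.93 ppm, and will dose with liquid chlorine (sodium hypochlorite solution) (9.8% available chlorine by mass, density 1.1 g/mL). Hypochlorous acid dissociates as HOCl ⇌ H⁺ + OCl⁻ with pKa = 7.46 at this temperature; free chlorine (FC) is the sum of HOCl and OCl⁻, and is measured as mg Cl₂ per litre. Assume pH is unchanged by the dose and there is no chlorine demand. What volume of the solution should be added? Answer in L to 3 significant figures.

1.25 L

Volume: 18,100 US gal × 3.785 L/gal = 68,508 L.
[OCl⁻]/[HOCl] = 10^(pH − pKa) = 10^(7.65 − 7.46) = 1.549; fraction as HOCl = 1/(1 + 1.549) = 0.3923.
Free chlorine required for 0.93 ppm HOCl: 0.93 / 0.3923 = 2.37 ppm.
FC to add: 2.37 − 0.4 = 1.97 mg/L as Cl₂.
Cl₂ equivalent: 1.97 mg/L × 68,508 L = 135 g.
Product at 9.8% available Cl: 135 / 0.098 = 1377 g.
Volume: 1377 g ÷ 1.1 g/mL = 1252 mL.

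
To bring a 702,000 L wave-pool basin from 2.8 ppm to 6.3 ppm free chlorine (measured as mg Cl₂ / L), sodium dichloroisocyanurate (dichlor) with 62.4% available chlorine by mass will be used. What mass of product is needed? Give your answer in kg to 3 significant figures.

3.94 kg

Chlorine deficit: 6.3 − 2.8 = 3.5 ppm = 3.5 mg/L as Cl₂.
Cl₂ equivalent needed: 3.5 mg/L × 702,000 L = 2,457,000 mg = 2457 g.
Product at 62.4% available chlorine: 2457 / 0.624 = 3938 g.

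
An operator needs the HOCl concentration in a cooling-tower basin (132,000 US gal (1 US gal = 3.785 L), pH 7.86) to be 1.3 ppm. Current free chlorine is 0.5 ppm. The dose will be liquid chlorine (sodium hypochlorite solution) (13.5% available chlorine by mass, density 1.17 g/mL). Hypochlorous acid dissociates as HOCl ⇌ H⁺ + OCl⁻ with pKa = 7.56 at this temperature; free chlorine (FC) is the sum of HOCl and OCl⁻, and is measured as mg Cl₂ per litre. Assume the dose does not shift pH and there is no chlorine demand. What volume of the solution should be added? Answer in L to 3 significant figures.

Volume: 132,000 US gal × 3.785 L/gal = 499,620 L.
[OCl⁻]/[HOCl] = 10^(pH − pKa) = 10^(7.86 − 7.56) = 1.995; fraction as HOCl = 1/(1 + 1.995) = 0.3339.
Free chlorine required for 1.3 ppm HOCl: 1.3 / 0.3339 = 3.894 ppm.
FC to add: 3.894 − 0.5 = 3.394 mg/L as Cl₂.
Cl₂ equivalent: 3.394 mg/L × 499,620 L = 1696 g.
Product at 13.5% available Cl: 1696 / 0.135 = 12,560 g.
Volume: 12,560 g ÷ 1.17 g/mL = 10,740 mL.

10.7 L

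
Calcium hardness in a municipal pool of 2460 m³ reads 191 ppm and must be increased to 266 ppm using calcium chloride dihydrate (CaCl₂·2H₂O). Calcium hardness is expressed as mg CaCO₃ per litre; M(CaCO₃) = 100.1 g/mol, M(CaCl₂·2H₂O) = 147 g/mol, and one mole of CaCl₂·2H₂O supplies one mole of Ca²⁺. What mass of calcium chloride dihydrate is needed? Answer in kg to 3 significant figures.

Volume: 2460 m³ = 2,460,000 L.
Hardness to add: (266 − 191) = 75 mg/L as CaCO₃ × 2,460,000 L = 184,500 g as CaCO₃.
Moles of Ca²⁺ (1 mol Ca²⁺ ≡ 1 mol CaCO₃): 184,500 / 100.1 g/mol = 1843 mol.
Mass of CaCl₂·2H₂O: 1843 × 147 = 270,900 g.

271 kg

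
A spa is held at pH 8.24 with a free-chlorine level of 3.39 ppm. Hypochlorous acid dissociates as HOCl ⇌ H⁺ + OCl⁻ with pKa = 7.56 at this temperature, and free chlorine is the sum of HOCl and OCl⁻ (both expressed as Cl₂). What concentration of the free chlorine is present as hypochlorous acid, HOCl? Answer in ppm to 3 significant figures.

0.586 ppm

[OCl⁻]/[HOCl] = 10^(pH − pKa) = 10^(8.24 − 7.56) = 10^0.68 = 4.786.
Fraction as HOCl = 1 / (1 + 4.786) = 0.1728.
HOCl = 0.1728 × 3.39 ppm = 0.5859 ppm.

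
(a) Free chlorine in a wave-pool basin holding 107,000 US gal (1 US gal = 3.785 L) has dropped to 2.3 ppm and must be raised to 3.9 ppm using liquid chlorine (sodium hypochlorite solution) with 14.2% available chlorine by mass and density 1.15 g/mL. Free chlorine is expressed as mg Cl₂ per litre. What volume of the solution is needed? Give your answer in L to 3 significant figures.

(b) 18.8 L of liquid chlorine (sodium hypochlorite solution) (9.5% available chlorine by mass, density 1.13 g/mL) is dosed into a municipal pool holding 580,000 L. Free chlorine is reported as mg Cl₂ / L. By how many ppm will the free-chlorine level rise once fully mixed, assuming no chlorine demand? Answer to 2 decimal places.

(a) Volume: 107,000 US gal × 3.785 L/gal = 404,995 L.
(a) Chlorine deficit: 3.9 − 2.3 = 1.6 ppm = 1.6 mg/L as Cl₂.
(a) Cl₂ equivalent needed: 1.6 mg/L × 404,995 L = 648,000 mg = 648 g.
(a) Product at 14.2% available chlorine: 648 / 0.142 = 4563 g.
(a) Volume at density 1.15 g/mL: 4563 g ÷ 1.15 g/mL = 3968 mL.

(b) Mass of solution: 18.8 L × 1000 mL/L × 1.13 g/mL = 21,240 g.
(b) Available chlorine delivered: 21,240 g × 0.095 = 2018 g as Cl₂.
(b) Concentration rise: 2018 g / 580,000 L = 3.48 mg/L = 3.48 ppm.

(a) 3.97 L; (b) 3.48 ppm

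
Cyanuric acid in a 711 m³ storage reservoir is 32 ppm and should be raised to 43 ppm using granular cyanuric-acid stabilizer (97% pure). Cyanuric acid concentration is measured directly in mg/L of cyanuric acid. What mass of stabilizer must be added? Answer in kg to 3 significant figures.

8.06 kg

Volume: 711 m³ = 711,000 L.
CYA to add: (43 − 32) = 11 mg/L × 711,000 L = 7821 g cyanuric acid.
At 97% purity: 7821 / 0.97 = 8063 g product.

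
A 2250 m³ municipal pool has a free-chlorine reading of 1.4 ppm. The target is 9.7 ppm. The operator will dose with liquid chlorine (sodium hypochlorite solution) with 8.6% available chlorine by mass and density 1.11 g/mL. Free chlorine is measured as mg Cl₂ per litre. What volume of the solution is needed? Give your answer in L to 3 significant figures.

196 L

Volume: 2250 m³ = 2,250,000 L.
Chlorine deficit: 9.7 − 1.4 = 8.3 ppm = 8.3 mg/L as Cl₂.
Cl₂ equivalent needed: 8.3 mg/L × 2,250,000 L = 18,680,000 mg = 18,680 g.
Product at 8.6% available chlorine: 18,680 / 0.086 = 217,200 g.
Volume at density 1.11 g/mL: 217,200 g ÷ 1.11 g/mL = 195,600 mL.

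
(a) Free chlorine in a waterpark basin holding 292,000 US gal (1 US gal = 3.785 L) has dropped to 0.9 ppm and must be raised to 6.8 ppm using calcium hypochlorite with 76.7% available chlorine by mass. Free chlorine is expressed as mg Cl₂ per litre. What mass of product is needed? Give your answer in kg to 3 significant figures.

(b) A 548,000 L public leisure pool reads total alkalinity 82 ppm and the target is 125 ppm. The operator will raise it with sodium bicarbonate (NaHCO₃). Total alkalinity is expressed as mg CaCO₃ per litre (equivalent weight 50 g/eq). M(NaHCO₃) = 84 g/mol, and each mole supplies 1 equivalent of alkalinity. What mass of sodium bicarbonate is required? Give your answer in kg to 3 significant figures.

(a) Volume: 292,000 US gal × 3.785 L/gal = 1,105,220 L.
(a) Chlorine deficit: 6.8 − 0.9 = 5.9 ppm = 5.9 mg/L as Cl₂.
(a) Cl₂ equivalent needed: 5.9 mg/L × 1,105,220 L = 6,521,000 mg = 6521 g.
(a) Product at 76.7% available chlorine: 6521 / 0.767 = 8502 g.

(b) Alkalinity to add: (125 − 82) = 43 mg/L as CaCO₃ × 548,000 L = 23,560 g as CaCO₃.
(b) Equivalents: 23,560 g ÷ 50 g/eq = 471.3 eq.
(b) NaHCO₃ supplies 1 eq per mole → 471.3 mol.
(b) Mass: 471.3 mol × 84 g/mol = 39,590 g.

(a) 8.50 kg; (b) 39.6 kg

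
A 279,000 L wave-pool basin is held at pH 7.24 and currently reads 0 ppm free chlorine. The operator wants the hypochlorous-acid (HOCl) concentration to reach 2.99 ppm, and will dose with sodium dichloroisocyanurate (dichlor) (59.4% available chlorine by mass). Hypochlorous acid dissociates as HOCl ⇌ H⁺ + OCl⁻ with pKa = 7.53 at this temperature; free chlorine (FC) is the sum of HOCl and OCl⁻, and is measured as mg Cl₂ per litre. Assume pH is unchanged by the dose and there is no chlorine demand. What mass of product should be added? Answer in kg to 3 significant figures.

[OCl⁻]/[HOCl] = 10^(pH − pKa) = 10^(7.24 − 7.53) = 0.5129; fraction as HOCl = 1/(1 + 0.5129) = 0.661.
Free chlorine required for 2.99 ppm HOCl: 2.99 / 0.661 = 4.523 ppm.
FC to add: 4.523 − 0 = 4.523 mg/L as Cl₂.
Cl₂ equivalent: 4.523 mg/L × 279,000 L = 1262 g.
Product at 59.4% available Cl: 1262 / 0.594 = 2125 g.

2.12 kg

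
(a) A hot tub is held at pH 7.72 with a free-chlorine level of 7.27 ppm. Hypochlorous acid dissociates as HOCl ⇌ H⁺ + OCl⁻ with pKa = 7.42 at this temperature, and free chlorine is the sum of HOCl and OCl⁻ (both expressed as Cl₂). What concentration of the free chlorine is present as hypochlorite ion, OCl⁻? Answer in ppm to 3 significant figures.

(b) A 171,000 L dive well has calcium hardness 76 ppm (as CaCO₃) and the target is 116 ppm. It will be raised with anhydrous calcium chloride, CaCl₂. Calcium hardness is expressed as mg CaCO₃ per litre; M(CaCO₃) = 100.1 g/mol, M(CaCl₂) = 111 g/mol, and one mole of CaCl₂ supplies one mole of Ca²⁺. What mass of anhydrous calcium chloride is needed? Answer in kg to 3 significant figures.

(a) 4.84 ppm; (b) 7.58 kg

(a) [OCl⁻]/[HOCl] = 10^(pH − pKa) = 10^(7.72 − 7.42) = 10^0.30 = 1.995.
(a) Fraction as HOCl = 1 / (1 + 1.995) = 0.3339.
(a) OCl⁻ = (1 − 0.3339) × 7.27 ppm = 4.843 ppm.

(b) Hardness to add: (116 − 76) = 40 mg/L as CaCO₃ × 171,000 L = 6840 g as CaCO₃.
(b) Moles of Ca²⁺ (1 mol Ca²⁺ ≡ 1 mol CaCO₃): 6840 / 100.1 g/mol = 68.33 mol.
(b) Mass of CaCl₂: 68.33 × 111 = 7585 g.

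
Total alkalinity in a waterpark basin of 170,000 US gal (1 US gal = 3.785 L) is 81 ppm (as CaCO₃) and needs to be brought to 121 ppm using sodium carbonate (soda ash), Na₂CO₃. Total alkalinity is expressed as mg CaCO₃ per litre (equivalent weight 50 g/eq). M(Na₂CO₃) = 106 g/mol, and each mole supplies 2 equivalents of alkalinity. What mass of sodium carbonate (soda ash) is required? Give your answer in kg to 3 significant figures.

27.3 kg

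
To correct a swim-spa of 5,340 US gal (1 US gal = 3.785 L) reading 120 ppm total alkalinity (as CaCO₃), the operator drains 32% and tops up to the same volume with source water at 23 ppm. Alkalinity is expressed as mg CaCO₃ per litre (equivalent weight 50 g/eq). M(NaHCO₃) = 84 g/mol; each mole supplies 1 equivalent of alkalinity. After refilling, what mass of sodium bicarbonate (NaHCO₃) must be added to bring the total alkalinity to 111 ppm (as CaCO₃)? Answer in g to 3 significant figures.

Volume: 5,340 US gal × 3.785 L/gal = 20,212 L.
After draining 32% and refilling: 120 × 0.68 + 23 × 0.32 = 88.96 ppm.
Deficit to target: 111 − 88.96 = 22.04 mg/L.
As CaCO₃: 22.04 mg/L × 20,212 L = 445.5 g; ÷ 50 g/eq ÷ 1 = 8.909 mol NaHCO₃.
Mass: 8.909 × 84 = 748.4 g.

748 g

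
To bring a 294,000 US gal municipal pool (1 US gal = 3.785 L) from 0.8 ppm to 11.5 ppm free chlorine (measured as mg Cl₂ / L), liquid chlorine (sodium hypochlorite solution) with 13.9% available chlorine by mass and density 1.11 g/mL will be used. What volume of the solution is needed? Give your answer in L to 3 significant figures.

Volume: 294,000 US gal × 3.785 L/gal = 1,112,790 L.
Chlorine deficit: 11.5 − 0.8 = 10.7 ppm = 10.7 mg/L as Cl₂.
Cl₂ equivalent needed: 10.7 mg/L × 1,112,790 L = 11,910,000 mg = 11,910 g.
Product at 13.9% available chlorine: 11,910 / 0.139 = 85,660 g.
Volume at density 1.11 g/mL: 85,660 g ÷ 1.11 g/mL = 77,170 mL.

77.2 L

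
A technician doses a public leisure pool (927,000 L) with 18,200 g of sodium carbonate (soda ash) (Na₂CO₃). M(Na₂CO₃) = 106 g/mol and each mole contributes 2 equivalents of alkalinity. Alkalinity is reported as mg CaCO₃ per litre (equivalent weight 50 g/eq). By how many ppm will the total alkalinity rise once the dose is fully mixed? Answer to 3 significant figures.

18.5 ppm

Moles of Na₂CO₃: 18,200 g ÷ 106 g/mol = 171.7 mol → 343.4 eq of alkalinity.
As CaCO₃: 343.4 eq × 50 g/eq = 17,170 g.
Rise: 17,170 g / 927,000 L × 1000 = 18.52 mg/L.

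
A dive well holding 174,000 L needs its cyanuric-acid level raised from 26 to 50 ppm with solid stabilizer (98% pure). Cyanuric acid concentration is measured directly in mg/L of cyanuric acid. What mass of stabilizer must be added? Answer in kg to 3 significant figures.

4.26 kg

CYA to add: (50 − 26) = 24 mg/L × 174,000 L = 4176 g cyanuric acid.
At 98% purity: 4176 / 0.98 = 4261 g product.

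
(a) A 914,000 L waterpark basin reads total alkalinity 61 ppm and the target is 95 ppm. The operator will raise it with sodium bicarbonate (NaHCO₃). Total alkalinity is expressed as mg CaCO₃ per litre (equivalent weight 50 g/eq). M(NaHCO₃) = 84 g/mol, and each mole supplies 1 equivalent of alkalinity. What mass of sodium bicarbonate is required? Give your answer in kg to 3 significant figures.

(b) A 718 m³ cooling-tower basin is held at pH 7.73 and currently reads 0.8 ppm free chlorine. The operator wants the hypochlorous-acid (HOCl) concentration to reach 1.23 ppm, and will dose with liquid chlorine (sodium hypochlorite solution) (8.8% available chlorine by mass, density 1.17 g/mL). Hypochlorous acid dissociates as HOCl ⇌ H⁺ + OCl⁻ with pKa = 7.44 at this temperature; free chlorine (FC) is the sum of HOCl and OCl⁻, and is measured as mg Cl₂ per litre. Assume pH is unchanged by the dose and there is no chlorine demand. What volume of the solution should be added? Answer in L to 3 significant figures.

(a) 52.2 kg; (b) 19.7 L

(a) Alkalinity to add: (95 − 61) = 34 mg/L as CaCO₃ × 914,000 L = 31,080 g as CaCO₃.
(a) Equivalents: 31,080 g ÷ 50 g/eq = 621.5 eq.
(a) NaHCO₃ supplies 1 eq per mole → 621.5 mol.
(a) Mass: 621.5 mol × 84 g/mol = 52,210 g.

(b) Volume: 718 m³ = 718,000 L.
(b) [OCl⁻]/[HOCl] = 10^(pH − pKa) = 10^(7.73 − 7.44) = 1.95; fraction as HOCl = 1/(1 + 1.95) = 0.339.
(b) Free chlorine required for 1.23 ppm HOCl: 1.23 / 0.339 = 3.628 ppm.
(b) FC to add: 3.628 − 0.8 = 2.828 mg/L as Cl₂.
(b) Cl₂ equivalent: 2.828 mg/L × 718,000 L = 2031 g.
(b) Product at 8.8% available Cl: 2031 / 0.088 = 23,080 g.
(b) Volume: 23,080 g ÷ 1.17 g/mL = 19,720 mL.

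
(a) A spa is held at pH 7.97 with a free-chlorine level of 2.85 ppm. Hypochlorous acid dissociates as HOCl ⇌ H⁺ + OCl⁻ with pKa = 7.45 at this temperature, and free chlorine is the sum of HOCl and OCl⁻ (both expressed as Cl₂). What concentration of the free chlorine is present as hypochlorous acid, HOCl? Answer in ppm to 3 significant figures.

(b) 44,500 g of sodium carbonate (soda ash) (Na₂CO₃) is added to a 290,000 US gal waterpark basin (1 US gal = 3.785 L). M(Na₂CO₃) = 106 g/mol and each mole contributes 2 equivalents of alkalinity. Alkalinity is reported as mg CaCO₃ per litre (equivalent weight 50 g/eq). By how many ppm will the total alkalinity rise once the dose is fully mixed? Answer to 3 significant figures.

(a) 0.661 ppm; (b) 38.2 ppm

(a) [OCl⁻]/[HOCl] = 10^(pH − pKa) = 10^(7.97 − 7.45) = 10^0.52 = 3.311.
(a) Fraction as HOCl = 1 / (1 + 3.311) = 0.2319.
(a) HOCl = 0.2319 × 2.85 ppm = 0.6611 ppm.

(b) Volume: 290,000 US gal × 3.785 L/gal = 1,097,650 L.
(b) Moles of Na₂CO₃: 44,500 g ÷ 106 g/mol = 419.8 mol → 839.6 eq of alkalinity.
(b) As CaCO₃: 839.6 eq × 50 g/eq = 41,980 g.
(b) Rise: 41,980 g / 1,097,650 L × 1000 = 38.25 mg/L.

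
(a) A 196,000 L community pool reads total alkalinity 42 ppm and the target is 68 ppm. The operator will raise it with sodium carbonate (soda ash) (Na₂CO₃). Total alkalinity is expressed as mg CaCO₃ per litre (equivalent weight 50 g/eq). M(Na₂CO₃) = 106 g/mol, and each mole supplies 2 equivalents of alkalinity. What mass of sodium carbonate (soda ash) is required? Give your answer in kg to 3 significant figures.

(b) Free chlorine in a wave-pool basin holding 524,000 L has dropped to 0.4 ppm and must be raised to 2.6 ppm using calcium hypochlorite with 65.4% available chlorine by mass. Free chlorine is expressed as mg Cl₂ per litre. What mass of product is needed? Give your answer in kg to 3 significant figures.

(a) Alkalinity to add: (68 − 42) = 26 mg/L as CaCO₃ × 196,000 L = 5096 g as CaCO₃.
(a) Equivalents: 5096 g ÷ 50 g/eq = 101.9 eq.
(a) Each mole of Na₂CO₃ supplies 2 eq, so 101.9 / 2 = 50.96 mol.
(a) Mass: 50.96 mol × 106 g/mol = 5402 g.

(b) Chlorine deficit: 2.6 − 0.4 = 2.2 ppm = 2.2 mg/L as Cl₂.
(b) Cl₂ equivalent needed: 2.2 mg/L × 524,000 L = 1,153,000 mg = 1153 g.
(b) Product at 65.4% available chlorine: 1153 / 0.654 = 1763 g.

(a) 5.40 kg; (b) 1.76 kg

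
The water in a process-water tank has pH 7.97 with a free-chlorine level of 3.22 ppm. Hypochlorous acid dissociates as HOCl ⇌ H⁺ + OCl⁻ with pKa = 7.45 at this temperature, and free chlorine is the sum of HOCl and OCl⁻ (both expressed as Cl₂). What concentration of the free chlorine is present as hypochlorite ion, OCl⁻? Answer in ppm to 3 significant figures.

2.47 ppm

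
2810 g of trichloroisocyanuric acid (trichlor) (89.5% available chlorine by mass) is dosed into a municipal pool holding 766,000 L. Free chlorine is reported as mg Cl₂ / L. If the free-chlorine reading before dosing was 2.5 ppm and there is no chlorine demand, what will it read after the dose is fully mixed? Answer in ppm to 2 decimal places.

Available chlorine delivered: 2810 g × 0.895 = 2515 g as Cl₂.
Concentration rise: 2515 g / 766,000 L = 3.283 mg/L = 3.28 ppm.
Final FC: 2.5 + 3.28 = 5.78 ppm.

5.78 ppm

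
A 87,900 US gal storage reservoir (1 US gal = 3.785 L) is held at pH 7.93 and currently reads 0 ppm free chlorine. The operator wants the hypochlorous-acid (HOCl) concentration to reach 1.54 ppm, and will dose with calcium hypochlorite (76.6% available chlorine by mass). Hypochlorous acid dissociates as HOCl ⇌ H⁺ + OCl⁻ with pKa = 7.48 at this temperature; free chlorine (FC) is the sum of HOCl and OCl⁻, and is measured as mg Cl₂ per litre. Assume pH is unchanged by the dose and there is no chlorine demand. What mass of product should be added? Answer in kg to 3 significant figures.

2.55 kg

Volume: 87,900 US gal × 3.785 L/gal = 332,702 L.
[OCl⁻]/[HOCl] = 10^(pH − pKa) = 10^(7.93 − 7.48) = 2.818; fraction as HOCl = 1/(1 + 2.818) = 0.2619.
Free chlorine required for 1.54 ppm HOCl: 1.54 / 0.2619 = 5.88 ppm.
FC to add: 5.88 − 0 = 5.88 mg/L as Cl₂.
Cl₂ equivalent: 5.88 mg/L × 332,702 L = 1956 g.
Product at 76.6% available Cl: 1956 / 0.766 = 2554 g.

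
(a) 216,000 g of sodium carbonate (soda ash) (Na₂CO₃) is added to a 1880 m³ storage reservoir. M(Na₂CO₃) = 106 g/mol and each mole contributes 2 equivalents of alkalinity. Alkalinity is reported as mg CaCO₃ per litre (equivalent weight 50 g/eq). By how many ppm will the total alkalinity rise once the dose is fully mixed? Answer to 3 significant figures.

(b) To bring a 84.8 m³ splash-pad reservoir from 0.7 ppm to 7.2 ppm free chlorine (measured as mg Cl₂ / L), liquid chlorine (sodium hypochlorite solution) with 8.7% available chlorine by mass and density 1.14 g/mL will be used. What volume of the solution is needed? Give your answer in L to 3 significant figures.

(a) Volume: 1880 m³ = 1,880,000 L.
(a) Moles of Na₂CO₃: 216,000 g ÷ 106 g/mol = 2038 mol → 4075 eq of alkalinity.
(a) As CaCO₃: 4075 eq × 50 g/eq = 203,800 g.
(a) Rise: 203,800 g / 1,880,000 L × 1000 = 108.4 mg/L.

(b) Volume: 84.8 m³ = 84,800 L.
(b) Chlorine deficit: 7.2 − 0.7 = 6.5 ppm = 6.5 mg/L as Cl₂.
(b) Cl₂ equivalent needed: 6.5 mg/L × 84,800 L = 551,200 mg = 551.2 g.
(b) Product at 8.7% available chlorine: 551.2 / 0.087 = 6336 g.
(b) Volume at density 1.14 g/mL: 6336 g ÷ 1.14 g/mL = 5558 mL.

(a) 108 ppm; (b) 5.56 L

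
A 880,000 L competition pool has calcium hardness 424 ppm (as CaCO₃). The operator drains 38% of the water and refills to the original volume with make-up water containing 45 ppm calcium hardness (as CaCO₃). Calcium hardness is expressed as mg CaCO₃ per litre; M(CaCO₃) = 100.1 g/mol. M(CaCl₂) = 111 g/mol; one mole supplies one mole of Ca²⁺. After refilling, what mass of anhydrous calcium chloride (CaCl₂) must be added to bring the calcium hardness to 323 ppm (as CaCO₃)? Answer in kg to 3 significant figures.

42.0 kg

After draining 38% and refilling: 424 × 0.62 + 45 × 0.38 = 279.98 ppm.
Deficit to target: 323 − 279.98 = 43.02 mg/L.
As CaCO₃: 43.02 mg/L × 880,000 L = 37,860 g; ÷ 100.1 = 378.2 mol Ca²⁺.
Mass: 378.2 × 111 = 41,980 g.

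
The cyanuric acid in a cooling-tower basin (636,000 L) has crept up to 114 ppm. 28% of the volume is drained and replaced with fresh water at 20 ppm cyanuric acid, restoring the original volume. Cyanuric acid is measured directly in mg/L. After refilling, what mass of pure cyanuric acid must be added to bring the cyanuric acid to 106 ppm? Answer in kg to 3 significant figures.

11.7 kg

After draining 28% and refilling: 114 × 0.72 + 20 × 0.28 = 87.68 ppm.
Deficit to target: 106 − 87.68 = 18.32 mg/L.
Mass: 18.32 mg/L × 636,000 L = 11,650 g cyanuric acid.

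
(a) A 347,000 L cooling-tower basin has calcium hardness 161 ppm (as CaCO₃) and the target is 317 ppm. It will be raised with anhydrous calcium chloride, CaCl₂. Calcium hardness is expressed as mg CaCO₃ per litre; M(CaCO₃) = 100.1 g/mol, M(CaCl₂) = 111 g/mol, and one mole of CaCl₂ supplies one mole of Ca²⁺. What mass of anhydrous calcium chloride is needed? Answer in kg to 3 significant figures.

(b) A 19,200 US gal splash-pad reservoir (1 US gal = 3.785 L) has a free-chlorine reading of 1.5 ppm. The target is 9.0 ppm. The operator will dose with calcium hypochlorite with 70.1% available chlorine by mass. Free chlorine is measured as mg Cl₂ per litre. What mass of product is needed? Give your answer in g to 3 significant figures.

(a) 60.0 kg; (b) 778 g

(a) Hardness to add: (317 − 161) = 156 mg/L as CaCO₃ × 347,000 L = 54,130 g as CaCO₃.
(a) Moles of Ca²⁺ (1 mol Ca²⁺ ≡ 1 mol CaCO₃): 54,130 / 100.1 g/mol = 540.8 mol.
(a) Mass of CaCl₂: 540.8 × 111 = 60,030 g.

(b) Volume: 19,200 US gal × 3.785 L/gal = 72,672 L.
(b) Chlorine deficit: 9.0 − 1.5 = 7.5 ppm = 7.5 mg/L as Cl₂.
(b) Cl₂ equivalent needed: 7.5 mg/L × 72,672 L = 545,000 mg = 545 g.
(b) Product at 70.1% available chlorine: 545 / 0.701 = 777.5 g.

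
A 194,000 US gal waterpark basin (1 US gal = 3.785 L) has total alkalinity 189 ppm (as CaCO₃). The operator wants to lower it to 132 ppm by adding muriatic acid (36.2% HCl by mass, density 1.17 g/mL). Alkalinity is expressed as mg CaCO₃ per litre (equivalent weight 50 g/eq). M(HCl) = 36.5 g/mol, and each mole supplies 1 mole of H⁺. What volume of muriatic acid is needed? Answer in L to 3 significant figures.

72.1 L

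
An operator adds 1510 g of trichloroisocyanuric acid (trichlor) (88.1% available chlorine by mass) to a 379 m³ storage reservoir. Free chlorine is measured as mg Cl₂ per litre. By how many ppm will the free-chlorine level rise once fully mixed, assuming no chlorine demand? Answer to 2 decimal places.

3.51 ppm

Volume: 379 m³ = 379,000 L.
Available chlorine delivered: 1510 g × 0.881 = 1330 g as Cl₂.
Concentration rise: 1330 g / 379,000 L = 3.51 mg/L = 3.51 ppm.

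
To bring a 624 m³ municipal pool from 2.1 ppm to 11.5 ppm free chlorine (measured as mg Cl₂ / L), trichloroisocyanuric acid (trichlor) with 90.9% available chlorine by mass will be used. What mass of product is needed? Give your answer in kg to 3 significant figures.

6.45 kg

Volume: 624 m³ = 624,000 L.
Chlorine deficit: 11.5 − 2.1 = 9.4 ppm = 9.4 mg/L as Cl₂.
Cl₂ equivalent needed: 9.4 mg/L × 624,000 L = 5,866,000 mg = 5866 g.
Product at 90.9% available chlorine: 5866 / 0.909 = 6453 g.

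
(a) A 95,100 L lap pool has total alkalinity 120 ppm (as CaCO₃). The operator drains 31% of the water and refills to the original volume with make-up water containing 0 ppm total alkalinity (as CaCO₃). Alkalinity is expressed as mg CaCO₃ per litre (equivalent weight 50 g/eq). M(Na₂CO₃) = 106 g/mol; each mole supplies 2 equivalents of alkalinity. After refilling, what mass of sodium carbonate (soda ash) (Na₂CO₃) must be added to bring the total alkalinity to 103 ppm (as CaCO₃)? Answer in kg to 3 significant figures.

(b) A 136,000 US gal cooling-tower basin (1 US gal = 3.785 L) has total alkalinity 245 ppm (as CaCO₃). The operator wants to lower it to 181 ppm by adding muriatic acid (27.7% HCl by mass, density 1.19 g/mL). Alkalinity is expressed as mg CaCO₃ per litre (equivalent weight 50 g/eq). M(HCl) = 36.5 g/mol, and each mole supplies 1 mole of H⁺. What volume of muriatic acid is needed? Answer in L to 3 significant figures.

(a) After draining 31% and refilling: 120 × 0.69 + 0 × 0.31 = 82.8 ppm.
(a) Deficit to target: 103 − 82.8 = 20.2 mg/L.
(a) As CaCO₃: 20.2 mg/L × 95,100 L = 1921 g; ÷ 50 g/eq ÷ 2 = 19.21 mol Na₂CO₃.
(a) Mass: 19.21 × 106 = 2036 g.

(b) Volume: 136,000 US gal × 3.785 L/gal = 514,760 L.
(b) Alkalinity to neutralize: (245 − 181) = 64 mg/L as CaCO₃ × 514,760 L = 32,940 g as CaCO₃.
(b) Equivalents of H⁺ required: 32,940 ÷ 50 g/eq = 658.9 eq = 658.9 mol HCl.
(b) Mass of HCl: 658.9 × 36.5 = 24,050 g.
(b) Mass of 27.7% solution: 24,050 / 0.277 = 86,820 g.
(b) Volume: 86,820 g ÷ 1.19 g/mL = 72,960 mL.

(a) 2.04 kg; (b) 73.0 L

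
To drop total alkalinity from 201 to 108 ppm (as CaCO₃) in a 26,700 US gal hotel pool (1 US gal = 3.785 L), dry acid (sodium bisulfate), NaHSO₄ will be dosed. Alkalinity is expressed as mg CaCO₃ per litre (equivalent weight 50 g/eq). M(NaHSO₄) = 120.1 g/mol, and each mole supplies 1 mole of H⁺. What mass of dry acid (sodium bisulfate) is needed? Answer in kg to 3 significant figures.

Volume: 26,700 US gal × 3.785 L/gal = 101,060 L.
Alkalinity to neutralize: (201 − 108) = 93 mg/L as CaCO₃ × 101,060 L = 9399 g as CaCO₃.
Equivalents of H⁺ required: 9399 ÷ 50 g/eq = 188 eq = 188 mol NaHSO₄.
Mass of NaHSO₄: 188 × 120.1 = 22,580 g.

22.6 kg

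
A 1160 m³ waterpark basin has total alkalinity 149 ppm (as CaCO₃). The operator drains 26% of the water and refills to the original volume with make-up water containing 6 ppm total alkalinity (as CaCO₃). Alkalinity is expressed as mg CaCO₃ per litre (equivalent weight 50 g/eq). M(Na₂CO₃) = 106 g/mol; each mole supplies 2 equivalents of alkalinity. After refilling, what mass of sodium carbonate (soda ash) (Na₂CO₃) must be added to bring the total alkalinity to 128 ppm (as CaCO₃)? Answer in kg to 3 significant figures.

Volume: 1160 m³ = 1,160,000 L.
After draining 26% and refilling: 149 × 0.74 + 6 × 0.26 = 111.82 ppm.
Deficit to target: 128 − 111.82 = 16.18 mg/L.
As CaCO₃: 16.18 mg/L × 1,160,000 L = 18,770 g; ÷ 50 g/eq ÷ 2 = 187.7 mol Na₂CO₃.
Mass: 187.7 × 106 = 19,890 g.

19.9 kg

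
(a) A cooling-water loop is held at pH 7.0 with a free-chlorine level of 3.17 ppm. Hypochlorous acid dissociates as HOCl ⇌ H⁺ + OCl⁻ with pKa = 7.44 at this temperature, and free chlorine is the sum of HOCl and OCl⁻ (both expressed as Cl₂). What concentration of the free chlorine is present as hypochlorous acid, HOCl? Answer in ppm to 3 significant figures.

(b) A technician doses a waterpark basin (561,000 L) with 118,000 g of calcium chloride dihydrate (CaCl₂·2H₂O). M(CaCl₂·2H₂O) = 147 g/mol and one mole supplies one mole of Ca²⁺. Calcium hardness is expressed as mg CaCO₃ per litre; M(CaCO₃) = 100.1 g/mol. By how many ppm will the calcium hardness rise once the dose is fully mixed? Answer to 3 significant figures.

(a) [OCl⁻]/[HOCl] = 10^(pH − pKa) = 10^(7.0 − 7.44) = 10^-0.44 = 0.3631.
(a) Fraction as HOCl = 1 / (1 + 0.3631) = 0.7336.
(a) HOCl = 0.7336 × 3.17 ppm = 2.326 ppm.

(b) Moles of Ca²⁺: 118,000 g ÷ 147 g/mol = 802.7 mol.
(b) As CaCO₃: 802.7 mol × 100.1 g/mol = 80,350 g.
(b) Rise: 80,350 g / 561,000 L × 1000 = 143.2 mg/L.

(a) 2.33 ppm; (b) 143 ppm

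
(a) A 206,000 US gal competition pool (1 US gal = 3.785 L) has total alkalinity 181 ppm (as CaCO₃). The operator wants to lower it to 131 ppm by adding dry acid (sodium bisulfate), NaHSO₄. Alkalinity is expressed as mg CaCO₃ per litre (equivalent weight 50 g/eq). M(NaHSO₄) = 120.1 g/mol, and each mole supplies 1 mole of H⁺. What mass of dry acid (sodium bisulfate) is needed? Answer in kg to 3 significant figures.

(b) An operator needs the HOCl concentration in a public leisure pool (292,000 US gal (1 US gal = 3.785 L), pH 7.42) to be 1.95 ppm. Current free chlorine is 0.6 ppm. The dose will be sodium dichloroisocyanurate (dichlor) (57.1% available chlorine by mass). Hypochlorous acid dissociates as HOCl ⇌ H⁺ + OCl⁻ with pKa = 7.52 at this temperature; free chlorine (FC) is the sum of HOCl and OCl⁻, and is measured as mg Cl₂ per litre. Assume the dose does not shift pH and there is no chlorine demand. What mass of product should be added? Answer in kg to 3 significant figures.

(a) 93.6 kg; (b) 5.61 kg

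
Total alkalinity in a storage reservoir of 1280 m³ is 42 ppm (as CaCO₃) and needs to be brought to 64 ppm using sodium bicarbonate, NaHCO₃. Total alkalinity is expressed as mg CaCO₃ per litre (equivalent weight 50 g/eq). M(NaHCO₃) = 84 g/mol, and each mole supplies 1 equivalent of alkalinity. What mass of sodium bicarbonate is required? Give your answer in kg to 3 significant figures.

Volume: 1280 m³ = 1,280,000 L.
Alkalinity to add: (64 − 42) = 22 mg/L as CaCO₃ × 1,280,000 L = 28,160 g as CaCO₃.
Equivalents: 28,160 g ÷ 50 g/eq = 563.2 eq.
NaHCO₃ supplies 1 eq per mole → 563.2 mol.
Mass: 563.2 mol × 84 g/mol = 47,310 g.

47.3 kg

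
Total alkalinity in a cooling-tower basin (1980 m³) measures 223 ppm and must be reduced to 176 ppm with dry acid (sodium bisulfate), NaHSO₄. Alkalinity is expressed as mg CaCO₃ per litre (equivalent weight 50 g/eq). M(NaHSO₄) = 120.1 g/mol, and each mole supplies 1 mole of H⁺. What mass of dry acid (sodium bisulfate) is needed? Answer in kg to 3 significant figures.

224 kg

Volume: 1980 m³ = 1,980,000 L.
Alkalinity to neutralize: (223 − 176) = 47 mg/L as CaCO₃ × 1,980,000 L = 93,060 g as CaCO₃.
Equivalents of H⁺ required: 93,060 ÷ 50 g/eq = 1861 eq = 1861 mol NaHSO₄.
Mass of NaHSO₄: 1861 × 120.1 = 223,500 g.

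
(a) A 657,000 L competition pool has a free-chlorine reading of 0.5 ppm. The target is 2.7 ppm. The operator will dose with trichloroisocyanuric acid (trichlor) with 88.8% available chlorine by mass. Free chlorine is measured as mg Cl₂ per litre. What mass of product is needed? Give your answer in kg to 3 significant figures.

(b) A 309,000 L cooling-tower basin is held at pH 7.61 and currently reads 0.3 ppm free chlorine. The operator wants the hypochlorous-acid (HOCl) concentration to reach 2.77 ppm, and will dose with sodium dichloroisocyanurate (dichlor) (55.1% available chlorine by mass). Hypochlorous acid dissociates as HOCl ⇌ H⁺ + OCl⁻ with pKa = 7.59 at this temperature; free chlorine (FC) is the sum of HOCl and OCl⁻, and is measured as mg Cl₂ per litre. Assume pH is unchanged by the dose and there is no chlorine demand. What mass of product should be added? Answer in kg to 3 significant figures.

(a) Chlorine deficit: 2.7 − 0.5 = 2.2 ppm = 2.2 mg/L as Cl₂.
(a) Cl₂ equivalent needed: 2.2 mg/L × 657,000 L = 1,445,000 mg = 1445 g.
(a) Product at 88.8% available chlorine: 1445 / 0.888 = 1628 g.

(b) [OCl⁻]/[HOCl] = 10^(pH − pKa) = 10^(7.61 − 7.59) = 1.047; fraction as HOCl = 1/(1 + 1.047) = 0.4885.
(b) Free chlorine required for 2.77 ppm HOCl: 2.77 / 0.4885 = 5.671 ppm.
(b) FC to add: 5.671 − 0.3 = 5.371 mg/L as Cl₂.
(b) Cl₂ equivalent: 5.371 mg/L × 309,000 L = 1659 g.
(b) Product at 55.1% available Cl: 1659 / 0.551 = 3012 g.

(a) 1.63 kg; (b) 3.01 kg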